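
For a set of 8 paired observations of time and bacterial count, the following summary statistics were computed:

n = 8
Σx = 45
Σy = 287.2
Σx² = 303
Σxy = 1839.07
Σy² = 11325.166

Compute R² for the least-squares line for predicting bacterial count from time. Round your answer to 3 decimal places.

Sxx = Σx² − (Σx)²/n = 303 − 253.125 = 49.875
Sxy = Σxy − (Σx)(Σy)/n = 1839.07 − 1615.5 = 223.57
Syy = Σy² − (Σy)²/n = 11325.166 − 10310.48 = 1014.686
R² = Sxy²/(Sxx·Syy) = (223.57)²/(49.875·1014.686) = 0.987671

0.988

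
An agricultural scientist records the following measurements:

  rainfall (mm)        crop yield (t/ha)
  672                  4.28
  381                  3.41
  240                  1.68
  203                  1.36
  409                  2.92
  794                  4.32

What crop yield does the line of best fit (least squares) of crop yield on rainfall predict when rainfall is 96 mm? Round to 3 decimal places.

n = 6, Σx = 2699, Σy = 17.97, Σxy = 9479.01, Σx² = 1493271
Sxx = Σx² − (Σx)²/n = 1493271 − 1214100.166667 = 279170.833333
Sxy = Σxy − (Σx)(Σy)/n = 9479.01 − 8083.505 = 1395.505
b = Sxy/Sxx = 1395.505/279170.833333 = 0.004999
a = ȳ − b·x̄ = 2.995 − 0.004999·449.833333 = 0.746396
ŷ(96) = a + b·96 = 0.746396 + 0.004999·96 = 1.226276

1.226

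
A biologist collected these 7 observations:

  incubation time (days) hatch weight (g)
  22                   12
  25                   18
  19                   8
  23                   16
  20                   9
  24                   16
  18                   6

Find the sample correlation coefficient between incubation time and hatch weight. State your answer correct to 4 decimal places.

n = 7, Σx = 151, Σy = 85, Σxy = 1906, Σx² = 3299, Σy² = 1161
Sxx = Σx² − (Σx)²/n = 3299 − 3257.285714 = 41.714286
Sxy = Σxy − (Σx)(Σy)/n = 1906 − 1833.571429 = 72.428571
Syy = Σy² − (Σy)²/n = 1161 − 1032.142857 = 128.857143
r = Sxy/√(Sxx·Syy) = 72.428571/√(5375.183673) = 72.428571/73.315644 = 0.987901

0.9879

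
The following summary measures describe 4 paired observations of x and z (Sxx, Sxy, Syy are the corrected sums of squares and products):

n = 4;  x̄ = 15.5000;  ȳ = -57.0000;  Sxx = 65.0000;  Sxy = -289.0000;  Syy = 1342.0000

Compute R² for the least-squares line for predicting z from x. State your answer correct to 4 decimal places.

0.9575

R² = Sxy²/(Sxx·Syy) = (-289)²/(65·1342) = 0.957480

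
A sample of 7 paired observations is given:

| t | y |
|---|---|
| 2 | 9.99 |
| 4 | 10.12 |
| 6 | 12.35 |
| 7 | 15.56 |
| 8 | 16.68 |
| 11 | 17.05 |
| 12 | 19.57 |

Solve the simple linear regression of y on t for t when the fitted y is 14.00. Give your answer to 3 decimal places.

n = 7, Σx = 50, Σy = 101.32, Σxy = 799.31, Σx² = 434
Sxx = Σx² − (Σx)²/n = 434 − 357.142857 = 76.857143
Sxy = Σxy − (Σx)(Σy)/n = 799.31 − 723.714286 = 75.595714
b = Sxy/Sxx = 75.595714/76.857143 = 0.983587
a = ȳ − b·x̄ = 14.474286 − 0.983587·7.142857 = 7.448662
Set a + b·x = 14.00: x = (14.00 − 7.448662) / 0.983587 = 6.660657

6.661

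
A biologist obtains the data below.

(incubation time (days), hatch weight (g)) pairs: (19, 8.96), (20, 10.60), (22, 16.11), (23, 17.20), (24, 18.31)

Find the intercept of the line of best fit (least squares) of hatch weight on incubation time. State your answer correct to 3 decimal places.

n = 5, Σx = 108, Σy = 71.18, Σxy = 1571.7, Σx² = 2350
Sxx = Σx² − (Σx)²/n = 2350 − 2332.8 = 17.2
Sxy = Σxy − (Σx)(Σy)/n = 1571.7 − 1537.488 = 34.212
b = Sxy/Sxx = 34.212/17.2 = 1.989070
a = ȳ − b·x̄ = 14.236 − 1.989070·21.6 = -28.727907

-28.728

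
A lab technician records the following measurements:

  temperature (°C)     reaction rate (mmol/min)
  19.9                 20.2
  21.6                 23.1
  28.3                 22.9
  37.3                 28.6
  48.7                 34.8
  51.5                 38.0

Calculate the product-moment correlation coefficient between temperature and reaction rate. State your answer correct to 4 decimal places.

0.9820

n = 6, Σx = 207.3, Σy = 167.6, Σxy = 6267.55, Σx² = 8078.69, Σy² = 4939.06
Sxx = Σx² − (Σx)²/n = 8078.69 − 7162.215 = 916.475
Sxy = Σxy − (Σx)(Σy)/n = 6267.55 − 5790.58 = 476.97
Syy = Σy² − (Σy)²/n = 4939.06 − 4681.626667 = 257.433333
r = Sxy/√(Sxx·Syy) = 476.97/√(235931.214167) = 476.97/485.727510 = 0.981970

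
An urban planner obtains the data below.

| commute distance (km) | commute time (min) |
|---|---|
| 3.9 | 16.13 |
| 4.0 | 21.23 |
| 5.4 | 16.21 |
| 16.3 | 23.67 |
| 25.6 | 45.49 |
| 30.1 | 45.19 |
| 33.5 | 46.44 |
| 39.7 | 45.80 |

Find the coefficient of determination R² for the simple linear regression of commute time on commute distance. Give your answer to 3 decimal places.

n = 8, Σx = 158.5, Σy = 260.16, Σxy = 6519.945, Σx² = 4585.77, Σy² = 9899.7126
Sxx = Σx² − (Σx)²/n = 4585.77 − 3140.28125 = 1445.48875
Sxy = Σxy − (Σx)(Σy)/n = 6519.945 − 5154.42 = 1365.525
Syy = Σy² − (Σy)²/n = 9899.7126 − 8460.4032 = 1439.3094
R² = Sxy²/(Sxx·Syy) = (1365.525)²/(1445.48875·1439.3094) = 0.896253

0.896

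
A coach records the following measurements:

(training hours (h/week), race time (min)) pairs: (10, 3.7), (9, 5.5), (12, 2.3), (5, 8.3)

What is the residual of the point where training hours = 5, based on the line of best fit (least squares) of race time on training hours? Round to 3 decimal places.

-0.127

n = 4, Σx = 36, Σy = 19.8, Σxy = 155.6, Σx² = 350
Sxx = Σx² − (Σx)²/n = 350 − 324 = 26
Sxy = Σxy − (Σx)(Σy)/n = 155.6 − 178.2 = -22.6
b = Sxy/Sxx = -22.6/26 = -0.869231
a = ȳ − b·x̄ = 4.95 − (-0.869231)·9 = 12.773077
ŷ(5) = 12.773077 + (-0.869231)·5 = 8.426923
residual = y − ŷ = 8.3 − 8.426923 = -0.126923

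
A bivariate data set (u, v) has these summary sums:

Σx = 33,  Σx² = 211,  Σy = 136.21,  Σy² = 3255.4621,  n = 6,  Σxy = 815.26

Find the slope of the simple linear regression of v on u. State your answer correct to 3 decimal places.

2.241

Sxx = Σx² − (Σx)²/n = 211 − 181.5 = 29.5
Sxy = Σxy − (Σx)(Σy)/n = 815.26 − 749.155 = 66.105
b = Sxy/Sxx = 66.105/29.5 = 2.240847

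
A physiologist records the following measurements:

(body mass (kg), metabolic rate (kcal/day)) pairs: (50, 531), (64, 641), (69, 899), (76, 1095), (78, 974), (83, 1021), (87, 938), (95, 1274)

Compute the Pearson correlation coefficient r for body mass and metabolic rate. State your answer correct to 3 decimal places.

0.904

n = 8, Σx = 602, Σy = 7373, Σxy = 576176, Σx² = 46700, Σy² = 7194105
Sxx = Σx² − (Σx)²/n = 46700 − 45300.5 = 1399.5
Sxy = Σxy − (Σx)(Σy)/n = 576176 − 554818.25 = 21357.75
Syy = Σy² − (Σy)²/n = 7194105 − 6795141.125 = 398963.875
r = Sxy/√(Sxx·Syy) = 21357.75/√(558349943.0625) = 21357.75/23629.429597 = 0.903862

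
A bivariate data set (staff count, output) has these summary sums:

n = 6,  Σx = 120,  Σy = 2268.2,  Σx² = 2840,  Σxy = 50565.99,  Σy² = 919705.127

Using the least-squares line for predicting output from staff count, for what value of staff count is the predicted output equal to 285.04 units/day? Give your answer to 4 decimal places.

12.1343

Sxx = Σx² − (Σx)²/n = 2840 − 2400 = 440
Sxy = Σxy − (Σx)(Σy)/n = 50565.99 − 45364 = 5201.99
b = Sxy/Sxx = 5201.99/440 = 11.822705
a = ȳ − b·x̄ = 378.033333 − 11.822705·20 = 141.579242
Set a + b·x = 285.04: x = (285.04 − 141.579242) / 11.822705 = 12.134343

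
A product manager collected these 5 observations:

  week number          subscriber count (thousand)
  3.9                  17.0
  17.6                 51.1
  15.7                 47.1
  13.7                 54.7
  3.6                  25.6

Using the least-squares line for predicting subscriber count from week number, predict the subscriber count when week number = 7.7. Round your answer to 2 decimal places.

n = 5, Σx = 54.5, Σy = 195.5, Σxy = 2546.68, Σx² = 772.11
Sxx = Σx² − (Σx)²/n = 772.11 − 594.05 = 178.06
Sxy = Σxy − (Σx)(Σy)/n = 2546.68 − 2130.95 = 415.73
b = Sxy/Sxx = 415.73/178.06 = 2.334775
a = ȳ − b·x̄ = 39.1 − 2.334775·10.9 = 13.650955
ŷ(7.7) = a + b·7.7 = 13.650955 + 2.334775·7.7 = 31.628721

31.63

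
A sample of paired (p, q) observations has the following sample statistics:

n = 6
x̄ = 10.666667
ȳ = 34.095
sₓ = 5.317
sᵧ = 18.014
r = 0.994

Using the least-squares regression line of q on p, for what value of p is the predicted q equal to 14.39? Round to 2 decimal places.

b = r · sᵧ/sₓ = 0.994 · 18.014/5.317 = 3.367673
a = ȳ − b·x̄ = 34.095 − 3.367673·10.666667 = -1.826844
Set a + b·x = 14.39: x = (14.39 − (-1.826844)) / 3.367673 = 4.815445

4.82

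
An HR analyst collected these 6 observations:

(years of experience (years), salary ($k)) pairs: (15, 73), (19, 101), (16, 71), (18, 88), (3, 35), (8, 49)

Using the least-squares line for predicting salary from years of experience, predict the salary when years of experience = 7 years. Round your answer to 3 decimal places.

46.534

n = 6, Σx = 79, Σy = 417, Σxy = 6231, Σx² = 1239
Sxx = Σx² − (Σx)²/n = 1239 − 1040.166667 = 198.833333
Sxy = Σxy − (Σx)(Σy)/n = 6231 − 5490.5 = 740.5
b = Sxy/Sxx = 740.5/198.833333 = 3.724225
a = ȳ − b·x̄ = 69.5 − 3.724225·13.166667 = 20.464376
ŷ(7) = a + b·7 = 20.464376 + 3.724225·7 = 46.533948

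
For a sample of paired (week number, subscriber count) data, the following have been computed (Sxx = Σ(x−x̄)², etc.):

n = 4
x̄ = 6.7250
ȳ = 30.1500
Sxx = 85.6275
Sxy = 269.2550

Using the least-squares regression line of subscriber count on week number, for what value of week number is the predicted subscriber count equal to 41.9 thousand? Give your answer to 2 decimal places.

b = Sxy/Sxx = 269.255/85.6275 = 3.144492
a = ȳ − b·x̄ = 30.15 − 3.144492·6.725 = 9.003290
Set a + b·x = 41.9: x = (41.9 − 9.003290) / 3.144492 = 10.461692

10.46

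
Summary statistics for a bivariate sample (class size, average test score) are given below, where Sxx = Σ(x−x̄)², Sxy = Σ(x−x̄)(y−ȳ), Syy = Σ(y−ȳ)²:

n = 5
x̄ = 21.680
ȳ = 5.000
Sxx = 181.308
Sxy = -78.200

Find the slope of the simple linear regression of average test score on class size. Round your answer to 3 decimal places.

b = Sxy/Sxx = -78.2/181.308 = -0.431310

-0.431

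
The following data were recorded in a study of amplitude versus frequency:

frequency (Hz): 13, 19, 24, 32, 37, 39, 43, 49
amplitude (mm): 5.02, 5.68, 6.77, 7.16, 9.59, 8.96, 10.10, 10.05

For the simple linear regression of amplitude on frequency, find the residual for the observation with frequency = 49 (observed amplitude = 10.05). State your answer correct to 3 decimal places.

-0.535

n = 8, Σx = 256, Σy = 63.33, Σxy = 2195.8, Σx² = 9270
Sxx = Σx² − (Σx)²/n = 9270 − 8192 = 1078
Sxy = Σxy − (Σx)(Σy)/n = 2195.8 − 2026.56 = 169.24
b = Sxy/Sxx = 169.24/1078 = 0.156994
a = ȳ − b·x̄ = 7.91625 − 0.156994·32 = 2.892428
ŷ(49) = 2.892428 + 0.156994·49 = 10.585155
residual = y − ŷ = 10.05 − 10.585155 = -0.535155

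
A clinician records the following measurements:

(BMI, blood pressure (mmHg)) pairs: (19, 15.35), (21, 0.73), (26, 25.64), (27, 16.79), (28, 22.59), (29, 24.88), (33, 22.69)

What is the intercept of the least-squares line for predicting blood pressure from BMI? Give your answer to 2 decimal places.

-13.32

n = 7, Σx = 183, Σy = 128.67, Σxy = 3529.76, Σx² = 4921
Sxx = Σx² − (Σx)²/n = 4921 − 4784.142857 = 136.857143
Sxy = Σxy − (Σx)(Σy)/n = 3529.76 − 3363.801429 = 165.958571
b = Sxy/Sxx = 165.958571/136.857143 = 1.212641
a = ȳ − b·x̄ = 18.381429 − 1.212641·26.142857 = -13.320470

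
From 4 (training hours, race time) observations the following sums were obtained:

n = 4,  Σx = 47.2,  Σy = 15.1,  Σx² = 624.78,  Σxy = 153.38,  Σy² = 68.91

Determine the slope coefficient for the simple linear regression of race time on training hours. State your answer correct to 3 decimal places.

-0.366

Sxx = Σx² − (Σx)²/n = 624.78 − 556.96 = 67.82
Sxy = Σxy − (Σx)(Σy)/n = 153.38 − 178.18 = -24.8
b = Sxy/Sxx = -24.8/67.82 = -0.365674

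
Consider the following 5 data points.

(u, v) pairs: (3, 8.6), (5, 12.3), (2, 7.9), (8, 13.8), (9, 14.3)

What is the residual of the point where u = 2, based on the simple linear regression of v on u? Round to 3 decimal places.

n = 5, Σx = 27, Σy = 56.9, Σxy = 342.2, Σx² = 183
Sxx = Σx² − (Σx)²/n = 183 − 145.8 = 37.2
Sxy = Σxy − (Σx)(Σy)/n = 342.2 − 307.26 = 34.94
b = Sxy/Sxx = 34.94/37.2 = 0.939247
a = ȳ − b·x̄ = 11.38 − 0.939247·5.4 = 6.308065
ŷ(2) = 6.308065 + 0.939247·2 = 8.186559
residual = y − ŷ = 7.9 − 8.186559 = -0.286559

-0.287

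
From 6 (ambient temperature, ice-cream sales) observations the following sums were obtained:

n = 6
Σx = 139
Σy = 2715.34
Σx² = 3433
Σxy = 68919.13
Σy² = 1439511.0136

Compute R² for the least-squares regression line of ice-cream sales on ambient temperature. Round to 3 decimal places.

0.807

Sxx = Σx² − (Σx)²/n = 3433 − 3220.166667 = 212.833333
Sxy = Σxy − (Σx)(Σy)/n = 68919.13 − 62905.376667 = 6013.753333
Syy = Σy² − (Σy)²/n = 1439511.0136 − 1228845.219267 = 210665.794333
R² = Sxy²/(Sxx·Syy) = (6013.753333)²/(212.833333·210665.794333) = 0.806599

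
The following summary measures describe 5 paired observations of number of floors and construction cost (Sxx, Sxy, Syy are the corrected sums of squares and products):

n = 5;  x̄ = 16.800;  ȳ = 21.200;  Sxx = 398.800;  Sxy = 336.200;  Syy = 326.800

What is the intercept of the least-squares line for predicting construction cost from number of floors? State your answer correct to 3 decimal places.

7.037

b = Sxy/Sxx = 336.2/398.8 = 0.843029
a = ȳ − b·x̄ = 21.2 − 0.843029·16.8 = 7.037111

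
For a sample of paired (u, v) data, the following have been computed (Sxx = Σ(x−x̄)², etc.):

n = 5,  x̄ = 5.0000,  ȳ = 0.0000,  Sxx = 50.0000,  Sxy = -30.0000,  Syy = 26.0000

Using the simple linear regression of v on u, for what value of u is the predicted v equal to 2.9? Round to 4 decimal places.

b = Sxy/Sxx = -30/50 = -0.6
a = ȳ − b·x̄ = 0 − (-0.6)·5 = 3
Set a + b·x = 2.9: x = (2.9 − 3) / (-0.6) = 0.166667

0.1667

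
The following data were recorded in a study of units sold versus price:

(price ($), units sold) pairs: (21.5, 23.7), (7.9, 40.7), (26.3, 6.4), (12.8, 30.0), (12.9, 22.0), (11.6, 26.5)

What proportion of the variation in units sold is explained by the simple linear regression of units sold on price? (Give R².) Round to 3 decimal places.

0.763

n = 6, Σx = 93, Σy = 149.3, Σxy = 1974.6, Σx² = 1681.16, Σy² = 4345.39
Sxx = Σx² − (Σx)²/n = 1681.16 − 1441.5 = 239.66
Sxy = Σxy − (Σx)(Σy)/n = 1974.6 − 2314.15 = -339.55
Syy = Σy² − (Σy)²/n = 4345.39 − 3715.081667 = 630.308333
R² = Sxy²/(Sxx·Syy) = (-339.55)²/(239.66·630.308333) = 0.763236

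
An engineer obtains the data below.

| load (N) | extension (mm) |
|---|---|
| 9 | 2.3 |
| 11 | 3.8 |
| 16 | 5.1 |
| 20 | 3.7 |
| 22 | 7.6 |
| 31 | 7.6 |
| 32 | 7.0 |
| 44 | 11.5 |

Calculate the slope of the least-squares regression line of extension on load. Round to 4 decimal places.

n = 8, Σx = 185, Σy = 48.6, Σxy = 1350.9, Σx² = 5263
Sxx = Σx² − (Σx)²/n = 5263 − 4278.125 = 984.875
Sxy = Σxy − (Σx)(Σy)/n = 1350.9 − 1123.875 = 227.025
b = Sxy/Sxx = 227.025/984.875 = 0.230511

0.2305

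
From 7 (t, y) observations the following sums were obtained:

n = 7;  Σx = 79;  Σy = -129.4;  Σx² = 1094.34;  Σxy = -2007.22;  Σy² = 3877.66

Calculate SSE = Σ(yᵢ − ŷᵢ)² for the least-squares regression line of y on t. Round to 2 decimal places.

Sxx = Σx² − (Σx)²/n = 1094.34 − 891.571429 = 202.768571
Sxy = Σxy − (Σx)(Σy)/n = -2007.22 − (-1460.371429) = -546.848571
Syy = Σy² − (Σy)²/n = 3877.66 − 2392.051429 = 1485.608571
b = Sxy/Sxx = -546.848571/202.768571 = -2.696910
SSE = Syy − b·Sxy = 1485.608571 − (-2.696910)·(-546.848571) = 10.807235

10.81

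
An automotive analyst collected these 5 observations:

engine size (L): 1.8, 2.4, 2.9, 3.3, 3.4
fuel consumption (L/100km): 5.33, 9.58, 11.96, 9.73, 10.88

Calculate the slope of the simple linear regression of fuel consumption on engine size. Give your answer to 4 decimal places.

3.0058

n = 5, Σx = 13.8, Σy = 47.48, Σxy = 136.371, Σx² = 39.86
Sxx = Σx² − (Σx)²/n = 39.86 − 38.088 = 1.772
Sxy = Σxy − (Σx)(Σy)/n = 136.371 − 131.0448 = 5.3262
b = Sxy/Sxx = 5.3262/1.772 = 3.005756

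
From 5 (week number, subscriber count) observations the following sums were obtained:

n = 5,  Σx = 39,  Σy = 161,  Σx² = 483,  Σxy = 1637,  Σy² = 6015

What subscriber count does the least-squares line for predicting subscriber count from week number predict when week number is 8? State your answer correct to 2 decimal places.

Sxx = Σx² − (Σx)²/n = 483 − 304.2 = 178.8
Sxy = Σxy − (Σx)(Σy)/n = 1637 − 1255.8 = 381.2
b = Sxy/Sxx = 381.2/178.8 = 2.131991
a = ȳ − b·x̄ = 32.2 − 2.131991·7.8 = 15.570470
ŷ(8) = a + b·8 = 15.570470 + 2.131991·8 = 32.626398

32.63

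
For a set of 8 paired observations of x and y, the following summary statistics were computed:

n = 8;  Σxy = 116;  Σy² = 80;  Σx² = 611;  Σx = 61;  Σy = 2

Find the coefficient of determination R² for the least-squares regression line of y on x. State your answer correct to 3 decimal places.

0.875

Sxx = Σx² − (Σx)²/n = 611 − 465.125 = 145.875
Sxy = Σxy − (Σx)(Σy)/n = 116 − 15.25 = 100.75
Syy = Σy² − (Σy)²/n = 80 − 0.5 = 79.5
R² = Sxy²/(Sxx·Syy) = (100.75)²/(145.875·79.5) = 0.875270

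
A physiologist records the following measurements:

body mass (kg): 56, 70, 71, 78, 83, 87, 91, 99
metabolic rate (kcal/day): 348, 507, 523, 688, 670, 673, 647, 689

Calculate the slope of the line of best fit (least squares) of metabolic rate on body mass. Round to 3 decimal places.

n = 8, Σx = 635, Σy = 4745, Σxy = 387024, Σx² = 51701
Sxx = Σx² − (Σx)²/n = 51701 − 50403.125 = 1297.875
Sxy = Σxy − (Σx)(Σy)/n = 387024 − 376634.375 = 10389.625
b = Sxy/Sxx = 10389.625/1297.875 = 8.005104

8.005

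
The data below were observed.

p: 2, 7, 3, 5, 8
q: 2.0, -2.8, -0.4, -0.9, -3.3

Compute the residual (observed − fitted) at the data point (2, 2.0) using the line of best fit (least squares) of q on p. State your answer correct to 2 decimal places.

n = 5, Σx = 25, Σy = -5.4, Σxy = -47.7, Σx² = 151
Sxx = Σx² − (Σx)²/n = 151 − 125 = 26
Sxy = Σxy − (Σx)(Σy)/n = -47.7 − (-27) = -20.7
b = Sxy/Sxx = -20.7/26 = -0.796154
a = ȳ − b·x̄ = -1.08 − (-0.796154)·5 = 2.900769
ŷ(2) = 2.900769 + (-0.796154)·2 = 1.308462
residual = y − ŷ = 2.0 − 1.308462 = 0.691538

0.69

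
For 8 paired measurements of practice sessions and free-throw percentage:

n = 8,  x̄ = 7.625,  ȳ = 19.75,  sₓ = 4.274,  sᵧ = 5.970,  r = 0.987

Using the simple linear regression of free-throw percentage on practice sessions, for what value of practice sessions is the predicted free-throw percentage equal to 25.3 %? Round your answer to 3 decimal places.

11.651

b = r · sᵧ/sₓ = 0.987 · 5.97/4.274 = 1.378659
a = ȳ − b·x̄ = 19.75 − 1.378659·7.625 = 9.237723
Set a + b·x = 25.3: x = (25.3 − 9.237723) / 1.378659 = 11.650650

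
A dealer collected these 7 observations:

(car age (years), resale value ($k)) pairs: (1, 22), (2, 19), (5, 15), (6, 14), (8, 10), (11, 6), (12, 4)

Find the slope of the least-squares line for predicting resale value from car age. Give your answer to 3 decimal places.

n = 7, Σx = 45, Σy = 90, Σxy = 413, Σx² = 395
Sxx = Σx² − (Σx)²/n = 395 − 289.285714 = 105.714286
Sxy = Σxy − (Σx)(Σy)/n = 413 − 578.571429 = -165.571429
b = Sxy/Sxx = -165.571429/105.714286 = -1.566216

-1.566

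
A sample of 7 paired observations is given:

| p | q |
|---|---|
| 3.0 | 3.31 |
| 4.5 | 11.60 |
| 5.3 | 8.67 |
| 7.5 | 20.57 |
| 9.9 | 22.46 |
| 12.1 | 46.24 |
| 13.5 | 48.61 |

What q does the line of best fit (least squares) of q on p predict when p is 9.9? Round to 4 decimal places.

31.4177

n = 7, Σx = 55.8, Σy = 161.46, Σxy = 1700.449, Σx² = 540.26
Sxx = Σx² − (Σx)²/n = 540.26 − 444.805714 = 95.454286
Sxy = Σxy − (Σx)(Σy)/n = 1700.449 − 1287.066857 = 413.382143
b = Sxy/Sxx = 413.382143/95.454286 = 4.330682
a = ȳ − b·x̄ = 23.065714 − 4.330682·7.971429 = -11.456007
ŷ(9.9) = a + b·9.9 = -11.456007 + 4.330682·9.9 = 31.417744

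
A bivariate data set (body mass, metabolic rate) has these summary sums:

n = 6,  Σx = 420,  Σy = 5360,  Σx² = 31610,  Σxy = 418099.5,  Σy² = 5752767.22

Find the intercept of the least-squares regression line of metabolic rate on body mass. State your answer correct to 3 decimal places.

Sxx = Σx² − (Σx)²/n = 31610 − 29400 = 2210
Sxy = Σxy − (Σx)(Σy)/n = 418099.5 − 375200 = 42899.5
b = Sxy/Sxx = 42899.5/2210 = 19.411538
a = ȳ − b·x̄ = 893.333333 − 19.411538·70 = -465.474359

-465.474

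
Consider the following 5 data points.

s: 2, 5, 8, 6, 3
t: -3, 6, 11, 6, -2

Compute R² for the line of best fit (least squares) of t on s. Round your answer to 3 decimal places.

n = 5, Σx = 24, Σy = 18, Σxy = 142, Σx² = 138, Σy² = 206
Sxx = Σx² − (Σx)²/n = 138 − 115.2 = 22.8
Sxy = Σxy − (Σx)(Σy)/n = 142 − 86.4 = 55.6
Syy = Σy² − (Σy)²/n = 206 − 64.8 = 141.2
R² = Sxy²/(Sxx·Syy) = (55.6)²/(22.8·141.2) = 0.960241

0.960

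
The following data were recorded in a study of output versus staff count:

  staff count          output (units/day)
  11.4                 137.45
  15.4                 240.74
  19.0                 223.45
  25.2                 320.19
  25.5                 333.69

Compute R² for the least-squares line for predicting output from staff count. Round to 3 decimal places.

0.909

n = 5, Σx = 96.5, Σy = 1255.52, Σxy = 26097.759, Σx² = 2013.41, Σy² = 340648.8048
Sxx = Σx² − (Σx)²/n = 2013.41 − 1862.45 = 150.96
Sxy = Σxy − (Σx)(Σy)/n = 26097.759 − 24231.536 = 1866.223
Syy = Σy² − (Σy)²/n = 340648.8048 − 315266.09408 = 25382.71072
R² = Sxy²/(Sxx·Syy) = (1866.223)²/(150.96·25382.71072) = 0.908923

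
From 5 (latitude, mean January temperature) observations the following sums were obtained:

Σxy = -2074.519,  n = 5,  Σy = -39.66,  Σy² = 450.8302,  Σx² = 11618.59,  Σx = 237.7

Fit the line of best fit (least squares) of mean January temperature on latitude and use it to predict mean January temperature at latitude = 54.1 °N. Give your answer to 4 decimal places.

-11.8285

Sxx = Σx² − (Σx)²/n = 11618.59 − 11300.258 = 318.332
Sxy = Σxy − (Σx)(Σy)/n = -2074.519 − (-1885.4364) = -189.0826
b = Sxy/Sxx = -189.0826/318.332 = -0.593979
a = ȳ − b·x̄ = -7.932 − (-0.593979)·47.54 = 20.305773
ŷ(54.1) = a + b·54.1 = 20.305773 + (-0.593979)·54.1 = -11.828504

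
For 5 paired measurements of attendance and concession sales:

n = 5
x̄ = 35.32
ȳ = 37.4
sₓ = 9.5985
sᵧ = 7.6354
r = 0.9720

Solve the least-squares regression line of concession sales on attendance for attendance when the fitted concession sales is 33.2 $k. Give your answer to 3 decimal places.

b = r · sᵧ/sₓ = 0.972 · 7.6354/9.5985 = 0.773205
a = ȳ − b·x̄ = 37.4 − 0.773205·35.32 = 10.090397
Set a + b·x = 33.2: x = (33.2 − 10.090397) / 0.773205 = 29.888065

29.888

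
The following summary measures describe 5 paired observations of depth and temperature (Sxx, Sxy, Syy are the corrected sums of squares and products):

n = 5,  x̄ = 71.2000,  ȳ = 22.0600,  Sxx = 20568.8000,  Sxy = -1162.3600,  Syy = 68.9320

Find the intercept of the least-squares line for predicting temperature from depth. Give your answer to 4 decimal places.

b = Sxy/Sxx = -1162.36/20568.8 = -0.056511
a = ȳ − b·x̄ = 22.06 − (-0.056511)·71.2 = 26.083571

26.0836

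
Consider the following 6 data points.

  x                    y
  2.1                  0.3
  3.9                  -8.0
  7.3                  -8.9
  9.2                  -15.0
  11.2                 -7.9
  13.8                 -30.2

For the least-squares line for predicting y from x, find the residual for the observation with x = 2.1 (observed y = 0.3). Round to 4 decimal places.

n = 6, Σx = 47.5, Σy = -69.7, Σxy = -738.78, Σx² = 473.43
Sxx = Σx² − (Σx)²/n = 473.43 − 376.041667 = 97.388333
Sxy = Σxy − (Σx)(Σy)/n = -738.78 − (-551.791667) = -186.988333
b = Sxy/Sxx = -186.988333/97.388333 = -1.920028
a = ȳ − b·x̄ = -11.616667 − (-1.920028)·7.916667 = 3.583556
ŷ(2.1) = 3.583556 + (-1.920028)·2.1 = -0.448503
residual = y − ŷ = 0.3 − (-0.448503) = 0.748503

0.7485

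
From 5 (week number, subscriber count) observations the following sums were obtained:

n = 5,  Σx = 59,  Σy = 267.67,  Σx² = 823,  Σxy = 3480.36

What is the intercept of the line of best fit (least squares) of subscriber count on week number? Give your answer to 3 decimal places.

23.582

Sxx = Σx² − (Σx)²/n = 823 − 696.2 = 126.8
Sxy = Σxy − (Σx)(Σy)/n = 3480.36 − 3158.506 = 321.854
b = Sxy/Sxx = 321.854/126.8 = 2.538281
a = ȳ − b·x̄ = 53.534 − 2.538281·11.8 = 23.582287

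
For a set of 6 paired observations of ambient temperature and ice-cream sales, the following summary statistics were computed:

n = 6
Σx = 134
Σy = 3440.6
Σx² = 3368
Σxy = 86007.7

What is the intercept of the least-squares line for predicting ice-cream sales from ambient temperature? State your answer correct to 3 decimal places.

27.935

Sxx = Σx² − (Σx)²/n = 3368 − 2992.666667 = 375.333333
Sxy = Σxy − (Σx)(Σy)/n = 86007.7 − 76840.066667 = 9167.633333
b = Sxy/Sxx = 9167.633333/375.333333 = 24.425311
a = ȳ − b·x̄ = 573.433333 − 24.425311·22.333333 = 27.934725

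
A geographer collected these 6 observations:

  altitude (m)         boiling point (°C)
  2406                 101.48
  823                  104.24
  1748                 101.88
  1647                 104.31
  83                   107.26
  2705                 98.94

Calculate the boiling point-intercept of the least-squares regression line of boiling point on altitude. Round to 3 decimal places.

107.350

n = 6, Σx = 9412, Σy = 618.11, Σxy = 956370.49, Σx² = 19558192
Sxx = Σx² − (Σx)²/n = 19558192 − 14764290.666667 = 4793901.333333
Sxy = Σxy − (Σx)(Σy)/n = 956370.49 − 969608.553333 = -13238.063333
b = Sxy/Sxx = -13238.063333/4793901.333333 = -0.002761
a = ȳ − b·x̄ = 103.018333 − (-0.002761)·1568.666667 = 107.350110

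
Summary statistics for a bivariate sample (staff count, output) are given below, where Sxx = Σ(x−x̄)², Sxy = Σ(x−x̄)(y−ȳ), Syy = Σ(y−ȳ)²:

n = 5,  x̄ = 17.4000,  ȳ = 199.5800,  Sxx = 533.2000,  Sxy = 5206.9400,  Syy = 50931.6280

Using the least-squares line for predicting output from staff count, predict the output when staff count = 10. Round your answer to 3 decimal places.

127.316

b = Sxy/Sxx = 5206.94/533.2 = 9.765454
a = ȳ − b·x̄ = 199.58 − 9.765454·17.4 = 29.661103
ŷ(10) = a + b·10 = 29.661103 + 9.765454·10 = 127.315641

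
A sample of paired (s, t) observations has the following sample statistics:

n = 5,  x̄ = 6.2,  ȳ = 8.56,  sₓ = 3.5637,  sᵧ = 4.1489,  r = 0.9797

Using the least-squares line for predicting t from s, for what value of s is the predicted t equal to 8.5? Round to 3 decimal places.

b = r · sᵧ/sₓ = 0.9797 · 4.1489/3.5637 = 1.140578
a = ȳ − b·x̄ = 8.56 − 1.140578·6.2 = 1.488417
Set a + b·x = 8.5: x = (8.5 − 1.488417) / 1.140578 = 6.147395

6.147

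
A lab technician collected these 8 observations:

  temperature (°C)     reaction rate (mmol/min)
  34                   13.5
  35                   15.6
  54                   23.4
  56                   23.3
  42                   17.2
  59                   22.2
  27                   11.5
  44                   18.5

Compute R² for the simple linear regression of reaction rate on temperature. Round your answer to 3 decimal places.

n = 8, Σx = 351, Σy = 145.2, Σxy = 6730.1, Σx² = 16343, Σy² = 2779.24
Sxx = Σx² − (Σx)²/n = 16343 − 15400.125 = 942.875
Sxy = Σxy − (Σx)(Σy)/n = 6730.1 − 6370.65 = 359.45
Syy = Σy² − (Σy)²/n = 2779.24 − 2635.38 = 143.86
R² = Sxy²/(Sxx·Syy) = (359.45)²/(942.875·143.86) = 0.952539

0.953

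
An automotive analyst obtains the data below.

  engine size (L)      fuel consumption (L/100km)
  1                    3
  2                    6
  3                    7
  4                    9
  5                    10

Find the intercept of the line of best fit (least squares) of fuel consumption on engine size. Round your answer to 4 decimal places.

1.9000

n = 5, Σx = 15, Σy = 35, Σxy = 122, Σx² = 55
Sxx = Σx² − (Σx)²/n = 55 − 45 = 10
Sxy = Σxy − (Σx)(Σy)/n = 122 − 105 = 17
b = Sxy/Sxx = 17/10 = 1.7
a = ȳ − b·x̄ = 7 − 1.7·3 = 1.9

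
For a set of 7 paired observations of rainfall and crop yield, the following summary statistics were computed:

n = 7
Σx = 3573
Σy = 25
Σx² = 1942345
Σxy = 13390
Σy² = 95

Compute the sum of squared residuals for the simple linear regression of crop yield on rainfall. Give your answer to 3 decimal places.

Sxx = Σx² − (Σx)²/n = 1942345 − 1823761.285714 = 118583.714286
Sxy = Σxy − (Σx)(Σy)/n = 13390 − 12760.714286 = 629.285714
Syy = Σy² − (Σy)²/n = 95 − 89.285714 = 5.714286
b = Sxy/Sxx = 629.285714/118583.714286 = 0.005307
SSE = Syy − b·Sxy = 5.714286 − 0.005307·629.285714 = 2.374868

2.375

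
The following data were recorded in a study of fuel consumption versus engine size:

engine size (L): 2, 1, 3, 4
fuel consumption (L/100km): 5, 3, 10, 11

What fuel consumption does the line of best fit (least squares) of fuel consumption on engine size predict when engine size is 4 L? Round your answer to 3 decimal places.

11.600

n = 4, Σx = 10, Σy = 29, Σxy = 87, Σx² = 30
Sxx = Σx² − (Σx)²/n = 30 − 25 = 5
Sxy = Σxy − (Σx)(Σy)/n = 87 − 72.5 = 14.5
b = Sxy/Sxx = 14.5/5 = 2.9
a = ȳ − b·x̄ = 7.25 − 2.9·2.5 = 0
ŷ(4) = a + b·4 = 0 + 2.9·4 = 11.6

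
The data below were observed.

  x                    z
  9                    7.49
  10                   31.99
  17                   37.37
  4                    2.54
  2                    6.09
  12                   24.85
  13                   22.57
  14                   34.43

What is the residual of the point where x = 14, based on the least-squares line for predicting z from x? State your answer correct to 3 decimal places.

4.321

n = 8, Σx = 81, Σy = 167.33, Σxy = 2118.57, Σx² = 999
Sxx = Σx² − (Σx)²/n = 999 − 820.125 = 178.875
Sxy = Σxy − (Σx)(Σy)/n = 2118.57 − 1694.21625 = 424.35375
b = Sxy/Sxx = 424.35375/178.875 = 2.372348
a = ȳ − b·x̄ = 20.91625 − 2.372348·10.125 = -3.103774
ŷ(14) = -3.103774 + 2.372348·14 = 30.109099
residual = y − ŷ = 34.43 − 30.109099 = 4.320901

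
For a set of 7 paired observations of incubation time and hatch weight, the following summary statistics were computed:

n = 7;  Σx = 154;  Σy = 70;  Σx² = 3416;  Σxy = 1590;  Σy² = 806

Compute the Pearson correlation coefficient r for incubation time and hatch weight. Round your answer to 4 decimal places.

Sxx = Σx² − (Σx)²/n = 3416 − 3388 = 28
Sxy = Σxy − (Σx)(Σy)/n = 1590 − 1540 = 50
Syy = Σy² − (Σy)²/n = 806 − 700 = 106
r = Sxy/√(Sxx·Syy) = 50/√(2968) = 50/54.479354 = 0.917779

0.9178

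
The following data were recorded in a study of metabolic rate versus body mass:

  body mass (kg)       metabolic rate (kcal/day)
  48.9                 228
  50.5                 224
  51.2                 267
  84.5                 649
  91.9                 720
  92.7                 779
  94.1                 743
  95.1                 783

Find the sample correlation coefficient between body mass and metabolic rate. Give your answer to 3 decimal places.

n = 8, Σx = 608.9, Σy = 4393, Σxy = 373733, Σx² = 49640.87, Σy² = 2885029
Sxx = Σx² − (Σx)²/n = 49640.87 − 46344.90125 = 3295.96875
Sxy = Σxy − (Σx)(Σy)/n = 373733 − 334362.2125 = 39370.7875
Syy = Σy² − (Σy)²/n = 2885029 − 2412306.125 = 472722.875
r = Sxy/√(Sxx·Syy) = 39370.7875/√(1558079823.410156) = 39370.7875/39472.519851 = 0.997423

0.997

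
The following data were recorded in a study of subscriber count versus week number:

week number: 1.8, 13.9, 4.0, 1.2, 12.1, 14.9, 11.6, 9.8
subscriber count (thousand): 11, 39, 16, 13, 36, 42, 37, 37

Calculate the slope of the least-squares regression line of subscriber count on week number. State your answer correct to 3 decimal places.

2.322

n = 8, Σx = 69.3, Σy = 231, Σxy = 2494.7, Σx² = 812.91
Sxx = Σx² − (Σx)²/n = 812.91 − 600.31125 = 212.59875
Sxy = Σxy − (Σx)(Σy)/n = 2494.7 − 2001.0375 = 493.6625
b = Sxy/Sxx = 493.6625/212.59875 = 2.322039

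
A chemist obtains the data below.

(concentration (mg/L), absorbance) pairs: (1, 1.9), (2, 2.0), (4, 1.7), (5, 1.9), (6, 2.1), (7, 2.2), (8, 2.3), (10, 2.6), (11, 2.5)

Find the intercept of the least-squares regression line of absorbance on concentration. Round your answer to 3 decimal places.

n = 9, Σx = 54, Σy = 19.2, Σxy = 122.1, Σx² = 416
Sxx = Σx² − (Σx)²/n = 416 − 324 = 92
Sxy = Σxy − (Σx)(Σy)/n = 122.1 − 115.2 = 6.9
b = Sxy/Sxx = 6.9/92 = 0.075
a = ȳ − b·x̄ = 2.133333 − 0.075·6 = 1.683333

1.683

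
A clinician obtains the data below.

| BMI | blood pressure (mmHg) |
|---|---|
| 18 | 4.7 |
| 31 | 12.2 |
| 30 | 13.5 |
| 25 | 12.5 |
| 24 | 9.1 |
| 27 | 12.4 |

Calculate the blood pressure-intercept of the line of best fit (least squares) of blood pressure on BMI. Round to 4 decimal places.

-5.5436

n = 6, Σx = 155, Σy = 64.4, Σxy = 1733.5, Σx² = 4115
Sxx = Σx² − (Σx)²/n = 4115 − 4004.166667 = 110.833333
Sxy = Σxy − (Σx)(Σy)/n = 1733.5 − 1663.666667 = 69.833333
b = Sxy/Sxx = 69.833333/110.833333 = 0.630075
a = ȳ − b·x̄ = 10.733333 − 0.630075·25.833333 = -5.543609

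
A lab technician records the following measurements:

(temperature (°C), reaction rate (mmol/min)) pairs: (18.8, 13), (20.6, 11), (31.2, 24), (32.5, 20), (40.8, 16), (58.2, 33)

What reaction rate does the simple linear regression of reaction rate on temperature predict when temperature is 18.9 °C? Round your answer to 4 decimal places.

n = 6, Σx = 202.1, Σy = 117, Σxy = 4443.2, Σx² = 7859.37
Sxx = Σx² − (Σx)²/n = 7859.37 − 6807.401667 = 1051.968333
Sxy = Σxy − (Σx)(Σy)/n = 4443.2 − 3940.95 = 502.25
b = Sxy/Sxx = 502.25/1051.968333 = 0.477438
a = ȳ − b·x̄ = 19.5 − 0.477438·33.683333 = 3.418286
ŷ(18.9) = a + b·18.9 = 3.418286 + 0.477438·18.9 = 12.441870

12.4419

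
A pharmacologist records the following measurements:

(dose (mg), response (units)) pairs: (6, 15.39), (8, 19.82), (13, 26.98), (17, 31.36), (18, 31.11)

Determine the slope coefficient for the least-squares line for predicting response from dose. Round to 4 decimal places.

n = 5, Σx = 62, Σy = 124.66, Σxy = 1694.74, Σx² = 882
Sxx = Σx² − (Σx)²/n = 882 − 768.8 = 113.2
Sxy = Σxy − (Σx)(Σy)/n = 1694.74 − 1545.784 = 148.956
b = Sxy/Sxx = 148.956/113.2 = 1.315866

1.3159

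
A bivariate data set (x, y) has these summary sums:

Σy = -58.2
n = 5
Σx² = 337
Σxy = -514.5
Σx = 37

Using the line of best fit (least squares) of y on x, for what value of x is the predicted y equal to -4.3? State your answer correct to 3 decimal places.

Sxx = Σx² − (Σx)²/n = 337 − 273.8 = 63.2
Sxy = Σxy − (Σx)(Σy)/n = -514.5 − (-430.68) = -83.82
b = Sxy/Sxx = -83.82/63.2 = -1.326266
a = ȳ − b·x̄ = -11.64 − (-1.326266)·7.4 = -1.825633
Set a + b·x = -4.3: x = (-4.3 − (-1.825633)) / (-1.326266) = 1.865665

1.866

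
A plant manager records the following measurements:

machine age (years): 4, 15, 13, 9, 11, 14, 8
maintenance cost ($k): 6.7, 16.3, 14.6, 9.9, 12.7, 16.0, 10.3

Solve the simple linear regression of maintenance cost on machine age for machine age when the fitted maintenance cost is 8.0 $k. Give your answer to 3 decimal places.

5.797

n = 7, Σx = 74, Σy = 86.5, Σxy = 996.3, Σx² = 872
Sxx = Σx² − (Σx)²/n = 872 − 782.285714 = 89.714286
Sxy = Σxy − (Σx)(Σy)/n = 996.3 − 914.428571 = 81.871429
b = Sxy/Sxx = 81.871429/89.714286 = 0.912580
a = ȳ − b·x̄ = 12.357143 − 0.912580·10.571429 = 2.709873
Set a + b·x = 8.0: x = (8.0 − 2.709873) / 0.912580 = 5.796894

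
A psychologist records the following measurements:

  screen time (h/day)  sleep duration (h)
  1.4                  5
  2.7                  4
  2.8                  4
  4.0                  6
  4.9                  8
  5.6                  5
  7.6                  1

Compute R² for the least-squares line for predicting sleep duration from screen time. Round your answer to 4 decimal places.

n = 7, Σx = 29, Σy = 33, Σxy = 127.8, Σx² = 146.22, Σy² = 183
Sxx = Σx² − (Σx)²/n = 146.22 − 120.142857 = 26.077143
Sxy = Σxy − (Σx)(Σy)/n = 127.8 − 136.714286 = -8.914286
Syy = Σy² − (Σy)²/n = 183 − 155.571429 = 27.428571
R² = Sxy²/(Sxx·Syy) = (-8.914286)²/(26.077143·27.428571) = 0.111099

0.1111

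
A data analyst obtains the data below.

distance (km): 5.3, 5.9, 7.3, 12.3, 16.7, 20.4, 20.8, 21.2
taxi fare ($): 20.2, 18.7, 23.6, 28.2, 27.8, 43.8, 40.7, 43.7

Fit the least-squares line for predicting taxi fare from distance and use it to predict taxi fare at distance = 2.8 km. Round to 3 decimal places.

n = 8, Σx = 109.9, Σy = 246.7, Σxy = 3867.31, Σx² = 1844.61
Sxx = Σx² − (Σx)²/n = 1844.61 − 1509.75125 = 334.85875
Sxy = Σxy − (Σx)(Σy)/n = 3867.31 − 3389.04125 = 478.26875
b = Sxy/Sxx = 478.26875/334.85875 = 1.428270
a = ȳ − b·x̄ = 30.8375 − 1.428270·13.7375 = 11.216639
ŷ(2.8) = a + b·2.8 = 11.216639 + 1.428270·2.8 = 15.215795

15.216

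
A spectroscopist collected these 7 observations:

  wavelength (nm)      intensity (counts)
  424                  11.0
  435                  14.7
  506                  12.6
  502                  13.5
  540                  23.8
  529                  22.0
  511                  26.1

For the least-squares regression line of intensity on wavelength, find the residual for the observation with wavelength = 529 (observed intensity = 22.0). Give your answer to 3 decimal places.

0.957

n = 7, Σx = 3447, Σy = 123.7, Σxy = 62038.2, Σx² = 1709603
Sxx = Σx² − (Σx)²/n = 1709603 − 1697401.285714 = 12201.714286
Sxy = Σxy − (Σx)(Σy)/n = 62038.2 − 60913.414286 = 1124.785714
b = Sxy/Sxx = 1124.785714/12201.714286 = 0.092183
a = ȳ − b·x̄ = 17.671429 − 0.092183·492.428571 = -27.721916
ŷ(529) = -27.721916 + 0.092183·529 = 21.042678
residual = y − ŷ = 22.0 − 21.042678 = 0.957322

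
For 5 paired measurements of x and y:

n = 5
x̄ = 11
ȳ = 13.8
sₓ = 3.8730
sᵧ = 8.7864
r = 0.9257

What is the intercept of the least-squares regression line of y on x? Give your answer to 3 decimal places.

-9.301

b = r · sᵧ/sₓ = 0.9257 · 8.7864/3.873 = 2.100070
a = ȳ − b·x̄ = 13.8 − 2.100070·11 = -9.300768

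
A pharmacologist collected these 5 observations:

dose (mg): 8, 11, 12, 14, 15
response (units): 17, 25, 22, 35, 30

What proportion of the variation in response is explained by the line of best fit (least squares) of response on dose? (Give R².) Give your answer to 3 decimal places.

n = 5, Σx = 60, Σy = 129, Σxy = 1615, Σx² = 750, Σy² = 3523
Sxx = Σx² − (Σx)²/n = 750 − 720 = 30
Sxy = Σxy − (Σx)(Σy)/n = 1615 − 1548 = 67
Syy = Σy² − (Σy)²/n = 3523 − 3328.2 = 194.8
R² = Sxy²/(Sxx·Syy) = (67)²/(30·194.8) = 0.768138

0.768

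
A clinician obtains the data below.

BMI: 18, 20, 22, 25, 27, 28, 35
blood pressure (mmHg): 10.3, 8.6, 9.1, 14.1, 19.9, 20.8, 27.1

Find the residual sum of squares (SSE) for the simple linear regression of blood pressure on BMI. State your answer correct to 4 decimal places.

27.5212

n = 7, Σx = 175, Σy = 109.9, Σxy = 2978.3, Σx² = 4571, Σy² = 2024.73
Sxx = Σx² − (Σx)²/n = 4571 − 4375 = 196
Sxy = Σxy − (Σx)(Σy)/n = 2978.3 − 2747.5 = 230.8
Syy = Σy² − (Σy)²/n = 2024.73 − 1725.43 = 299.3
b = Sxy/Sxx = 230.8/196 = 1.177551
SSE = Syy − b·Sxy = 299.3 − 1.177551·230.8 = 27.521224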